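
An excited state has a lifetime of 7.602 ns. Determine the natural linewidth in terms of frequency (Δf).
10.468 MHz

Using the energy-time uncertainty principle and E = hf:
ΔEΔt ≥ ℏ/2
hΔf·Δt ≥ ℏ/2

The minimum frequency uncertainty is:
Δf = ℏ/(2hτ) = 1/(4πτ)
Δf = 1/(4π × 7.602e-09 s)
Δf = 1.047e+07 Hz = 10.468 MHz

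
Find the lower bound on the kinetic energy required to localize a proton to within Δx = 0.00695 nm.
107.395 meV

Localizing a particle requires giving it sufficient momentum uncertainty:

1. From uncertainty principle: Δp ≥ ℏ/(2Δx)
   Δp_min = (1.055e-34 J·s) / (2 × 6.950e-12 m)
   Δp_min = 7.587e-24 kg·m/s

2. This momentum uncertainty corresponds to kinetic energy:
   KE ≈ (Δp)²/(2m) = (7.587e-24)²/(2 × 1.673e-27 kg)
   KE = 1.721e-20 J = 107.395 meV

Tighter localization requires more energy.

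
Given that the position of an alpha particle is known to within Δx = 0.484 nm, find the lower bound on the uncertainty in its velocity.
16.396 m/s

Using the Heisenberg uncertainty principle and Δp = mΔv:
ΔxΔp ≥ ℏ/2
Δx(mΔv) ≥ ℏ/2

The minimum uncertainty in velocity is:
Δv_min = ℏ/(2mΔx)
Δv_min = (1.055e-34 J·s) / (2 × 6.645e-27 kg × 4.840e-10 m)
Δv_min = 1.640e+01 m/s = 16.396 m/s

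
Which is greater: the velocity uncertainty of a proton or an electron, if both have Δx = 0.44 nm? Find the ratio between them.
The electron has the larger minimum velocity uncertainty, by a ratio of 1836.2.

For both particles, Δp_min = ℏ/(2Δx) = 1.198e-25 kg·m/s (same for both).

The velocity uncertainty is Δv = Δp/m:
- proton: Δv = 1.198e-25 / 1.673e-27 = 7.165e+01 m/s = 71.647 m/s
- electron: Δv = 1.198e-25 / 9.109e-31 = 1.316e+05 m/s = 131.554 km/s

Ratio: 1.316e+05 / 7.165e+01 = 1836.2

The lighter particle has larger velocity uncertainty because Δv ∝ 1/m.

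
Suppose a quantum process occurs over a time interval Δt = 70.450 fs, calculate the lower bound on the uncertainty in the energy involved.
4.671 meV

Using the energy-time uncertainty principle:
ΔEΔt ≥ ℏ/2

The minimum uncertainty in energy is:
ΔE_min = ℏ/(2Δt)
ΔE_min = (1.055e-34 J·s) / (2 × 7.045e-14 s)
ΔE_min = 7.485e-22 J = 4.671 meV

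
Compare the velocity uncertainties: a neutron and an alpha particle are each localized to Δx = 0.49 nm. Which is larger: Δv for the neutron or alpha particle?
The neutron has the larger minimum velocity uncertainty, by a ratio of 4.0.

For both particles, Δp_min = ℏ/(2Δx) = 1.076e-25 kg·m/s (same for both).

The velocity uncertainty is Δv = Δp/m:
- neutron: Δv = 1.076e-25 / 1.675e-27 = 6.425e+01 m/s = 64.247 m/s
- alpha particle: Δv = 1.076e-25 / 6.645e-27 = 1.619e+01 m/s = 16.195 m/s

Ratio: 6.425e+01 / 1.619e+01 = 4.0

The lighter particle has larger velocity uncertainty because Δv ∝ 1/m.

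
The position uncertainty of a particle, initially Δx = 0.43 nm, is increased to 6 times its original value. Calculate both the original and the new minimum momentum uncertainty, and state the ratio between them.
Original Δp_min = 1.226 × 10^-25 kg·m/s; new Δp'_min = 2.044 × 10^-26 kg·m/s; ratio Δp'_min/Δp_min = 1/6.

From the uncertainty principle ΔxΔp ≥ ℏ/2, the minimum momentum uncertainty is Δp_min = ℏ/(2Δx).

Original (Δx = 0.43 nm = 4.300e-10 m):
Δp_min = (1.055e-34 J·s)/(2 × 4.300e-10 m) = 1.226e-25 kg·m/s

When Δx → 6Δx:
Δp'_min = ℏ/(2 × 6Δx) = (1/6) × ℏ/(2Δx) = (1/6) × Δp_min
Δp'_min = 1/6 × 1.226e-25 kg·m/s = 2.044e-26 kg·m/s

Since Δp_min ∝ 1/Δx, when Δx is increased to 6 times its original value, Δp_min decreases to 1/6 of its original value.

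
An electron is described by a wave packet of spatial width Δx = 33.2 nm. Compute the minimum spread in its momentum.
1.588 × 10^-27 kg·m/s

For a wave packet, the spatial width Δx and momentum spread Δp are related by the uncertainty principle:
ΔxΔp ≥ ℏ/2

The minimum momentum spread is:
Δp_min = ℏ/(2Δx)
Δp_min = (1.055e-34 J·s) / (2 × 3.320e-08 m)
Δp_min = 1.588e-27 kg·m/s

A wave packet cannot have both a well-defined position and well-defined momentum.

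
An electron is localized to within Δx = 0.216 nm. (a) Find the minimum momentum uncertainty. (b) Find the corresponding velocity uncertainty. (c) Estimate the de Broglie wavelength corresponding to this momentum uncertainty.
(a) Δp_min = 2.441 × 10^-25 kg·m/s
(b) Δv_min = 267.981 km/s
(c) λ_dB = 2.714 nm

Step-by-step:

(a) From the uncertainty principle:
Δp_min = ℏ/(2Δx) = (1.055e-34 J·s)/(2 × 2.160e-10 m) = 2.441e-25 kg·m/s

(b) The velocity uncertainty:
Δv = Δp/m = (2.441e-25 kg·m/s)/(9.109e-31 kg) = 2.680e+05 m/s = 267.981 km/s

(c) The de Broglie wavelength for this momentum:
λ = h/p = (6.626e-34 J·s)/(2.441e-25 kg·m/s) = 2.714e-09 m = 2.714 nm

Note: The de Broglie wavelength is comparable to the localization size, as expected from wave-particle duality.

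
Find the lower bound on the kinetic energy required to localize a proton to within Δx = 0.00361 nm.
398.052 meV

Localizing a particle requires giving it sufficient momentum uncertainty:

1. From uncertainty principle: Δp ≥ ℏ/(2Δx)
   Δp_min = (1.055e-34 J·s) / (2 × 3.610e-12 m)
   Δp_min = 1.461e-23 kg·m/s

2. This momentum uncertainty corresponds to kinetic energy:
   KE ≈ (Δp)²/(2m) = (1.461e-23)²/(2 × 1.673e-27 kg)
   KE = 6.377e-20 J = 398.052 meV

Tighter localization requires more energy.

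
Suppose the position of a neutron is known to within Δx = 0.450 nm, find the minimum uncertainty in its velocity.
69.958 m/s

Using the Heisenberg uncertainty principle and Δp = mΔv:
ΔxΔp ≥ ℏ/2
Δx(mΔv) ≥ ℏ/2

The minimum uncertainty in velocity is:
Δv_min = ℏ/(2mΔx)
Δv_min = (1.055e-34 J·s) / (2 × 1.675e-27 kg × 4.500e-10 m)
Δv_min = 6.996e+01 m/s = 69.958 m/s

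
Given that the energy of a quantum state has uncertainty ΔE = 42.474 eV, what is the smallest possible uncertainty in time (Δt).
7.748 as

Using the energy-time uncertainty principle:
ΔEΔt ≥ ℏ/2

The minimum uncertainty in time is:
Δt_min = ℏ/(2ΔE)
Δt_min = (1.055e-34 J·s) / (2 × 6.805e-18 J)
Δt_min = 7.748e-18 s = 7.748 as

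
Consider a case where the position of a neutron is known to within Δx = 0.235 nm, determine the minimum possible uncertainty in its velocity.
133.962 m/s

Using the Heisenberg uncertainty principle and Δp = mΔv:
ΔxΔp ≥ ℏ/2
Δx(mΔv) ≥ ℏ/2

The minimum uncertainty in velocity is:
Δv_min = ℏ/(2mΔx)
Δv_min = (1.055e-34 J·s) / (2 × 1.675e-27 kg × 2.350e-10 m)
Δv_min = 1.340e+02 m/s = 133.962 m/s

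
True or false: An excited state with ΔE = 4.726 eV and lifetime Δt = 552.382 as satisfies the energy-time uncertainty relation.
Yes, it satisfies the uncertainty relation.

Calculate the product ΔEΔt:
ΔE = 4.726 eV = 7.572e-19 J
ΔEΔt = (7.572e-19 J) × (5.524e-16 s)
ΔEΔt = 4.183e-34 J·s

Compare to the minimum allowed value ℏ/2:
ℏ/2 = 5.273e-35 J·s

Since ΔEΔt = 4.183e-34 J·s ≥ 5.273e-35 J·s = ℏ/2,
this satisfies the uncertainty relation.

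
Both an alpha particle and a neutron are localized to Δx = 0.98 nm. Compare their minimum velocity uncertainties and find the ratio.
The neutron has the larger minimum velocity uncertainty, by a ratio of 4.0.

For both particles, Δp_min = ℏ/(2Δx) = 5.380e-26 kg·m/s (same for both).

The velocity uncertainty is Δv = Δp/m:
- alpha particle: Δv = 5.380e-26 / 6.645e-27 = 8.097e+00 m/s = 8.097 m/s
- neutron: Δv = 5.380e-26 / 1.675e-27 = 3.212e+01 m/s = 32.124 m/s

Ratio: 3.212e+01 / 8.097e+00 = 4.0

The lighter particle has larger velocity uncertainty because Δv ∝ 1/m.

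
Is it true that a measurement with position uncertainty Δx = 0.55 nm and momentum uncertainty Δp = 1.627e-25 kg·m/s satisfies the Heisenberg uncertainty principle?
Yes, it satisfies the uncertainty principle.

Calculate the product ΔxΔp:
ΔxΔp = (5.500e-10 m) × (1.627e-25 kg·m/s)
ΔxΔp = 8.949e-35 J·s

Compare to the minimum allowed value ℏ/2:
ℏ/2 = 5.273e-35 J·s

Since ΔxΔp = 8.949e-35 J·s ≥ 5.273e-35 J·s = ℏ/2,
the measurement satisfies the uncertainty principle.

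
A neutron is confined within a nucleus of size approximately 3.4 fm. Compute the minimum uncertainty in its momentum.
1.551 × 10^-20 kg·m/s

Using the Heisenberg uncertainty principle:
ΔxΔp ≥ ℏ/2

With Δx ≈ L = 3.400e-15 m (the confinement size):
Δp_min = ℏ/(2Δx)
Δp_min = (1.055e-34 J·s) / (2 × 3.400e-15 m)
Δp_min = 1.551e-20 kg·m/s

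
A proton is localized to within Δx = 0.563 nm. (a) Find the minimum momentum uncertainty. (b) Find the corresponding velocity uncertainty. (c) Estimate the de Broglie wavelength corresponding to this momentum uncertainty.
(a) Δp_min = 9.366 × 10^-26 kg·m/s
(b) Δv_min = 55.994 m/s
(c) λ_dB = 7.075 nm

Step-by-step:

(a) From the uncertainty principle:
Δp_min = ℏ/(2Δx) = (1.055e-34 J·s)/(2 × 5.630e-10 m) = 9.366e-26 kg·m/s

(b) The velocity uncertainty:
Δv = Δp/m = (9.366e-26 kg·m/s)/(1.673e-27 kg) = 5.599e+01 m/s = 55.994 m/s

(c) The de Broglie wavelength for this momentum:
λ = h/p = (6.626e-34 J·s)/(9.366e-26 kg·m/s) = 7.075e-09 m = 7.075 nm

Note: The de Broglie wavelength is comparable to the localization size, as expected from wave-particle duality.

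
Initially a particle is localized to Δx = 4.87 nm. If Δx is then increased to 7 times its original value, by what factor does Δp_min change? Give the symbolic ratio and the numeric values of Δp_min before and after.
Original Δp_min = 1.083 × 10^-26 kg·m/s; new Δp'_min = 1.547 × 10^-27 kg·m/s; ratio Δp'_min/Δp_min = 1/7.

From the uncertainty principle ΔxΔp ≥ ℏ/2, the minimum momentum uncertainty is Δp_min = ℏ/(2Δx).

Original (Δx = 4.87 nm = 4.870e-09 m):
Δp_min = (1.055e-34 J·s)/(2 × 4.870e-09 m) = 1.083e-26 kg·m/s

When Δx → 7Δx:
Δp'_min = ℏ/(2 × 7Δx) = (1/7) × ℏ/(2Δx) = (1/7) × Δp_min
Δp'_min = 1/7 × 1.083e-26 kg·m/s = 1.547e-27 kg·m/s

Since Δp_min ∝ 1/Δx, when Δx is increased to 7 times its original value, Δp_min decreases to 1/7 of its original value.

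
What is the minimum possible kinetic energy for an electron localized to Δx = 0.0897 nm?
1.184 eV

Localizing a particle requires giving it sufficient momentum uncertainty:

1. From uncertainty principle: Δp ≥ ℏ/(2Δx)
   Δp_min = (1.055e-34 J·s) / (2 × 8.970e-11 m)
   Δp_min = 5.878e-25 kg·m/s

2. This momentum uncertainty corresponds to kinetic energy:
   KE ≈ (Δp)²/(2m) = (5.878e-25)²/(2 × 9.109e-31 kg)
   KE = 1.897e-19 J = 1.184 eV

Tighter localization requires more energy.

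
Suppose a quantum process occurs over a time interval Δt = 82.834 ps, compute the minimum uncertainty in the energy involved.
3.973 μeV

Using the energy-time uncertainty principle:
ΔEΔt ≥ ℏ/2

The minimum uncertainty in energy is:
ΔE_min = ℏ/(2Δt)
ΔE_min = (1.055e-34 J·s) / (2 × 8.283e-11 s)
ΔE_min = 6.366e-25 J = 3.973 μeV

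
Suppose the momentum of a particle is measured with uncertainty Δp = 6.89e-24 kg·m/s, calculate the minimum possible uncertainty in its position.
7.653 pm

Using the Heisenberg uncertainty principle:
ΔxΔp ≥ ℏ/2

The minimum uncertainty in position is:
Δx_min = ℏ/(2Δp)
Δx_min = (1.055e-34 J·s) / (2 × 6.890e-24 kg·m/s)
Δx_min = 7.653e-12 m = 7.653 pm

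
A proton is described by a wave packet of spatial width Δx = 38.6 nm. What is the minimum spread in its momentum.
1.366 × 10^-27 kg·m/s

For a wave packet, the spatial width Δx and momentum spread Δp are related by the uncertainty principle:
ΔxΔp ≥ ℏ/2

The minimum momentum spread is:
Δp_min = ℏ/(2Δx)
Δp_min = (1.055e-34 J·s) / (2 × 3.860e-08 m)
Δp_min = 1.366e-27 kg·m/s

A wave packet cannot have both a well-defined position and well-defined momentum.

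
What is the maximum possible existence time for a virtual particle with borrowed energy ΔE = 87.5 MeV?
3.761 ys

Using the energy-time uncertainty principle:
ΔEΔt ≥ ℏ/2

For a virtual particle borrowing energy ΔE, the maximum lifetime is:
Δt_max = ℏ/(2ΔE)

Converting energy:
ΔE = 87.5 MeV = 1.402e-11 J

Δt_max = (1.055e-34 J·s) / (2 × 1.402e-11 J)
Δt_max = 3.761e-24 s = 3.761 ys

Virtual particles with higher borrowed energy exist for shorter times.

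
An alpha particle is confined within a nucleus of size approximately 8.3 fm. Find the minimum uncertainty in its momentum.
6.353 × 10^-21 kg·m/s

Using the Heisenberg uncertainty principle:
ΔxΔp ≥ ℏ/2

With Δx ≈ L = 8.300e-15 m (the confinement size):
Δp_min = ℏ/(2Δx)
Δp_min = (1.055e-34 J·s) / (2 × 8.300e-15 m)
Δp_min = 6.353e-21 kg·m/s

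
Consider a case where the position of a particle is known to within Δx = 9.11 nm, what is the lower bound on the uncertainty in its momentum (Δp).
5.788 × 10^-27 kg·m/s

Using the Heisenberg uncertainty principle:
ΔxΔp ≥ ℏ/2

The minimum uncertainty in momentum is:
Δp_min = ℏ/(2Δx)
Δp_min = (1.055e-34 J·s) / (2 × 9.110e-09 m)
Δp_min = 5.788e-27 kg·m/s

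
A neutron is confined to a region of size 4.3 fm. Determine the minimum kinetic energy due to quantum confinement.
280.168 keV

Using the uncertainty principle:

1. Position uncertainty: Δx ≈ 4.300e-15 m
2. Minimum momentum uncertainty: Δp = ℏ/(2Δx) = 1.226e-20 kg·m/s
3. Minimum kinetic energy:
   KE = (Δp)²/(2m) = (1.226e-20)²/(2 × 1.675e-27 kg)
   KE = 4.489e-14 J = 280.168 keV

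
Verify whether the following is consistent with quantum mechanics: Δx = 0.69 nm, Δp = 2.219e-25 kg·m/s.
Yes, it satisfies the uncertainty principle.

Calculate the product ΔxΔp:
ΔxΔp = (6.900e-10 m) × (2.219e-25 kg·m/s)
ΔxΔp = 1.531e-34 J·s

Compare to the minimum allowed value ℏ/2:
ℏ/2 = 5.273e-35 J·s

Since ΔxΔp = 1.531e-34 J·s ≥ 5.273e-35 J·s = ℏ/2,
the measurement satisfies the uncertainty principle.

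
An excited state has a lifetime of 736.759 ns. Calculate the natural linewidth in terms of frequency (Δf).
108.010 kHz

Using the energy-time uncertainty principle and E = hf:
ΔEΔt ≥ ℏ/2
hΔf·Δt ≥ ℏ/2

The minimum frequency uncertainty is:
Δf = ℏ/(2hτ) = 1/(4πτ)
Δf = 1/(4π × 7.368e-07 s)
Δf = 1.080e+05 Hz = 108.010 kHz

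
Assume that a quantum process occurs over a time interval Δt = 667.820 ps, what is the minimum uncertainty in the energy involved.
492.806 neV

Using the energy-time uncertainty principle:
ΔEΔt ≥ ℏ/2

The minimum uncertainty in energy is:
ΔE_min = ℏ/(2Δt)
ΔE_min = (1.055e-34 J·s) / (2 × 6.678e-10 s)
ΔE_min = 7.896e-26 J = 492.806 neV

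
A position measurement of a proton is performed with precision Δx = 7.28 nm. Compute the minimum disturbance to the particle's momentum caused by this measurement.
7.243 × 10^-27 kg·m/s

The uncertainty principle implies that measuring position disturbs momentum:
ΔxΔp ≥ ℏ/2

When we measure position with precision Δx, we necessarily introduce a momentum uncertainty:
Δp ≥ ℏ/(2Δx)
Δp_min = (1.055e-34 J·s) / (2 × 7.280e-09 m)
Δp_min = 7.243e-27 kg·m/s

The more precisely we measure position, the greater the momentum disturbance.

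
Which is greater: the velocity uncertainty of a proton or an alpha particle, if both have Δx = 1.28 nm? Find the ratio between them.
The proton has the larger minimum velocity uncertainty, by a ratio of 4.0.

For both particles, Δp_min = ℏ/(2Δx) = 4.119e-26 kg·m/s (same for both).

The velocity uncertainty is Δv = Δp/m:
- proton: Δv = 4.119e-26 / 1.673e-27 = 2.463e+01 m/s = 24.629 m/s
- alpha particle: Δv = 4.119e-26 / 6.645e-27 = 6.200e+00 m/s = 6.200 m/s

Ratio: 2.463e+01 / 6.200e+00 = 4.0

The lighter particle has larger velocity uncertainty because Δv ∝ 1/m.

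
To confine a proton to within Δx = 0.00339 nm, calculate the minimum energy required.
451.393 meV

Localizing a particle requires giving it sufficient momentum uncertainty:

1. From uncertainty principle: Δp ≥ ℏ/(2Δx)
   Δp_min = (1.055e-34 J·s) / (2 × 3.390e-12 m)
   Δp_min = 1.555e-23 kg·m/s

2. This momentum uncertainty corresponds to kinetic energy:
   KE ≈ (Δp)²/(2m) = (1.555e-23)²/(2 × 1.673e-27 kg)
   KE = 7.232e-20 J = 451.393 meV

Tighter localization requires more energy.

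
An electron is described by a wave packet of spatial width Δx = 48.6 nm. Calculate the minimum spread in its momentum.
1.085 × 10^-27 kg·m/s

For a wave packet, the spatial width Δx and momentum spread Δp are related by the uncertainty principle:
ΔxΔp ≥ ℏ/2

The minimum momentum spread is:
Δp_min = ℏ/(2Δx)
Δp_min = (1.055e-34 J·s) / (2 × 4.860e-08 m)
Δp_min = 1.085e-27 kg·m/s

A wave packet cannot have both a well-defined position and well-defined momentum.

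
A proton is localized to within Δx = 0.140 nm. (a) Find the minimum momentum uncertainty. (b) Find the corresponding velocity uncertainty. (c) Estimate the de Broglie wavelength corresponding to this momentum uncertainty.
(a) Δp_min = 3.766 × 10^-25 kg·m/s
(b) Δv_min = 225.175 m/s
(c) λ_dB = 1.759 nm

Step-by-step:

(a) From the uncertainty principle:
Δp_min = ℏ/(2Δx) = (1.055e-34 J·s)/(2 × 1.400e-10 m) = 3.766e-25 kg·m/s

(b) The velocity uncertainty:
Δv = Δp/m = (3.766e-25 kg·m/s)/(1.673e-27 kg) = 2.252e+02 m/s = 225.175 m/s

(c) The de Broglie wavelength for this momentum:
λ = h/p = (6.626e-34 J·s)/(3.766e-25 kg·m/s) = 1.759e-09 m = 1.759 nm

Note: The de Broglie wavelength is comparable to the localization size, as expected from wave-particle duality.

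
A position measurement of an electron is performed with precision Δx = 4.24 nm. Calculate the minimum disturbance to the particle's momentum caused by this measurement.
1.244 × 10^-26 kg·m/s

The uncertainty principle implies that measuring position disturbs momentum:
ΔxΔp ≥ ℏ/2

When we measure position with precision Δx, we necessarily introduce a momentum uncertainty:
Δp ≥ ℏ/(2Δx)
Δp_min = (1.055e-34 J·s) / (2 × 4.240e-09 m)
Δp_min = 1.244e-26 kg·m/s

The more precisely we measure position, the greater the momentum disturbance.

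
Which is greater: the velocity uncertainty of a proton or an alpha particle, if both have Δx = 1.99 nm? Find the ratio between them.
The proton has the larger minimum velocity uncertainty, by a ratio of 4.0.

For both particles, Δp_min = ℏ/(2Δx) = 2.650e-26 kg·m/s (same for both).

The velocity uncertainty is Δv = Δp/m:
- proton: Δv = 2.650e-26 / 1.673e-27 = 1.584e+01 m/s = 15.841 m/s
- alpha particle: Δv = 2.650e-26 / 6.645e-27 = 3.988e+00 m/s = 3.988 m/s

Ratio: 1.584e+01 / 3.988e+00 = 4.0

The lighter particle has larger velocity uncertainty because Δv ∝ 1/m.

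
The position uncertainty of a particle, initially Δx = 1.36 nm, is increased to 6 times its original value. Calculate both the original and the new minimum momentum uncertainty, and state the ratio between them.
Original Δp_min = 3.877 × 10^-26 kg·m/s; new Δp'_min = 6.462 × 10^-27 kg·m/s; ratio Δp'_min/Δp_min = 1/6.

From the uncertainty principle ΔxΔp ≥ ℏ/2, the minimum momentum uncertainty is Δp_min = ℏ/(2Δx).

Original (Δx = 1.36 nm = 1.360e-09 m):
Δp_min = (1.055e-34 J·s)/(2 × 1.360e-09 m) = 3.877e-26 kg·m/s

When Δx → 6Δx:
Δp'_min = ℏ/(2 × 6Δx) = (1/6) × ℏ/(2Δx) = (1/6) × Δp_min
Δp'_min = 1/6 × 3.877e-26 kg·m/s = 6.462e-27 kg·m/s

Since Δp_min ∝ 1/Δx, when Δx is increased to 6 times its original value, Δp_min decreases to 1/6 of its original value.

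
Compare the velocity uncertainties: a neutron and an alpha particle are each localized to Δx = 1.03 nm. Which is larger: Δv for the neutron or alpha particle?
The neutron has the larger minimum velocity uncertainty, by a ratio of 4.0.

For both particles, Δp_min = ℏ/(2Δx) = 5.119e-26 kg·m/s (same for both).

The velocity uncertainty is Δv = Δp/m:
- neutron: Δv = 5.119e-26 / 1.675e-27 = 3.056e+01 m/s = 30.564 m/s
- alpha particle: Δv = 5.119e-26 / 6.645e-27 = 7.704e+00 m/s = 7.704 m/s

Ratio: 3.056e+01 / 7.704e+00 = 4.0

The lighter particle has larger velocity uncertainty because Δv ∝ 1/m.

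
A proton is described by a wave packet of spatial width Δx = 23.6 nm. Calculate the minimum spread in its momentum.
2.234 × 10^-27 kg·m/s

For a wave packet, the spatial width Δx and momentum spread Δp are related by the uncertainty principle:
ΔxΔp ≥ ℏ/2

The minimum momentum spread is:
Δp_min = ℏ/(2Δx)
Δp_min = (1.055e-34 J·s) / (2 × 2.360e-08 m)
Δp_min = 2.234e-27 kg·m/s

A wave packet cannot have both a well-defined position and well-defined momentum.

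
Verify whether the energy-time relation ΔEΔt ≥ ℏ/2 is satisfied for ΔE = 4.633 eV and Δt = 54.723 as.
No, it violates the uncertainty relation.

Calculate the product ΔEΔt:
ΔE = 4.633 eV = 7.423e-19 J
ΔEΔt = (7.423e-19 J) × (5.472e-17 s)
ΔEΔt = 4.062e-35 J·s

Compare to the minimum allowed value ℏ/2:
ℏ/2 = 5.273e-35 J·s

Since ΔEΔt = 4.062e-35 J·s < 5.273e-35 J·s = ℏ/2,
this violates the uncertainty relation.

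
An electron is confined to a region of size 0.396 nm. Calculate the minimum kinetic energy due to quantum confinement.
60.740 meV

Using the uncertainty principle:

1. Position uncertainty: Δx ≈ 3.960e-10 m
2. Minimum momentum uncertainty: Δp = ℏ/(2Δx) = 1.332e-25 kg·m/s
3. Minimum kinetic energy:
   KE = (Δp)²/(2m) = (1.332e-25)²/(2 × 9.109e-31 kg)
   KE = 9.732e-21 J = 60.740 meV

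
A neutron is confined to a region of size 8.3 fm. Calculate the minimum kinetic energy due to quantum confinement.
75.197 keV

Using the uncertainty principle:

1. Position uncertainty: Δx ≈ 8.300e-15 m
2. Minimum momentum uncertainty: Δp = ℏ/(2Δx) = 6.353e-21 kg·m/s
3. Minimum kinetic energy:
   KE = (Δp)²/(2m) = (6.353e-21)²/(2 × 1.675e-27 kg)
   KE = 1.205e-14 J = 75.197 keV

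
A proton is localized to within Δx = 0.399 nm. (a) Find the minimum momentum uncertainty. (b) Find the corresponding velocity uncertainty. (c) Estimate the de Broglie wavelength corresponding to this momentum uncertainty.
(a) Δp_min = 1.322 × 10^-25 kg·m/s
(b) Δv_min = 79.009 m/s
(c) λ_dB = 5.014 nm

Step-by-step:

(a) From the uncertainty principle:
Δp_min = ℏ/(2Δx) = (1.055e-34 J·s)/(2 × 3.990e-10 m) = 1.322e-25 kg·m/s

(b) The velocity uncertainty:
Δv = Δp/m = (1.322e-25 kg·m/s)/(1.673e-27 kg) = 7.901e+01 m/s = 79.009 m/s

(c) The de Broglie wavelength for this momentum:
λ = h/p = (6.626e-34 J·s)/(1.322e-25 kg·m/s) = 5.014e-09 m = 5.014 nm

Note: The de Broglie wavelength is comparable to the localization size, as expected from wave-particle duality.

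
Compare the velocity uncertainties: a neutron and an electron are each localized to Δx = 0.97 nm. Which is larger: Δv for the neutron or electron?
The electron has the larger minimum velocity uncertainty, by a ratio of 1838.7.

For both particles, Δp_min = ℏ/(2Δx) = 5.436e-26 kg·m/s (same for both).

The velocity uncertainty is Δv = Δp/m:
- neutron: Δv = 5.436e-26 / 1.675e-27 = 3.245e+01 m/s = 32.455 m/s
- electron: Δv = 5.436e-26 / 9.109e-31 = 5.967e+04 m/s = 59.674 km/s

Ratio: 5.967e+04 / 3.245e+01 = 1838.7

The lighter particle has larger velocity uncertainty because Δv ∝ 1/m.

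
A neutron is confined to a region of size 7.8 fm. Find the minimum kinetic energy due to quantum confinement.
85.146 keV

Using the uncertainty principle:

1. Position uncertainty: Δx ≈ 7.800e-15 m
2. Minimum momentum uncertainty: Δp = ℏ/(2Δx) = 6.760e-21 kg·m/s
3. Minimum kinetic energy:
   KE = (Δp)²/(2m) = (6.760e-21)²/(2 × 1.675e-27 kg)
   KE = 1.364e-14 J = 85.146 keV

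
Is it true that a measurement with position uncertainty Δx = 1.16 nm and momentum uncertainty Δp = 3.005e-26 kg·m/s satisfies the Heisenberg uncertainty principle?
No, it violates the uncertainty principle (impossible measurement).

Calculate the product ΔxΔp:
ΔxΔp = (1.160e-09 m) × (3.005e-26 kg·m/s)
ΔxΔp = 3.486e-35 J·s

Compare to the minimum allowed value ℏ/2:
ℏ/2 = 5.273e-35 J·s

Since ΔxΔp = 3.486e-35 J·s < 5.273e-35 J·s = ℏ/2,
the measurement violates the uncertainty principle.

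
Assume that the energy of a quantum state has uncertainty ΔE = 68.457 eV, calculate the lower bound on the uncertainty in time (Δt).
4.807 as

Using the energy-time uncertainty principle:
ΔEΔt ≥ ℏ/2

The minimum uncertainty in time is:
Δt_min = ℏ/(2ΔE)
Δt_min = (1.055e-34 J·s) / (2 × 1.097e-17 J)
Δt_min = 4.807e-18 s = 4.807 as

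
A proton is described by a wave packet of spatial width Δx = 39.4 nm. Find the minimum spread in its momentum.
1.338 × 10^-27 kg·m/s

For a wave packet, the spatial width Δx and momentum spread Δp are related by the uncertainty principle:
ΔxΔp ≥ ℏ/2

The minimum momentum spread is:
Δp_min = ℏ/(2Δx)
Δp_min = (1.055e-34 J·s) / (2 × 3.940e-08 m)
Δp_min = 1.338e-27 kg·m/s

A wave packet cannot have both a well-defined position and well-defined momentum.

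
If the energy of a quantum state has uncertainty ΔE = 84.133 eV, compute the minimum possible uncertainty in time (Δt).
3.912 as

Using the energy-time uncertainty principle:
ΔEΔt ≥ ℏ/2

The minimum uncertainty in time is:
Δt_min = ℏ/(2ΔE)
Δt_min = (1.055e-34 J·s) / (2 × 1.348e-17 J)
Δt_min = 3.912e-18 s = 3.912 as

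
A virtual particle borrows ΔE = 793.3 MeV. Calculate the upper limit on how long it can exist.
4.149 × 10^-25 s

Using the energy-time uncertainty principle:
ΔEΔt ≥ ℏ/2

For a virtual particle borrowing energy ΔE, the maximum lifetime is:
Δt_max = ℏ/(2ΔE)

Converting energy:
ΔE = 793.3 MeV = 1.271e-10 J

Δt_max = (1.055e-34 J·s) / (2 × 1.271e-10 J)
Δt_max = 4.149e-25 s = 4.149 × 10^-25 s

Virtual particles with higher borrowed energy exist for shorter times.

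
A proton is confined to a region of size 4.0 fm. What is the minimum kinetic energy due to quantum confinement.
324.216 keV

Using the uncertainty principle:

1. Position uncertainty: Δx ≈ 4.000e-15 m
2. Minimum momentum uncertainty: Δp = ℏ/(2Δx) = 1.318e-20 kg·m/s
3. Minimum kinetic energy:
   KE = (Δp)²/(2m) = (1.318e-20)²/(2 × 1.673e-27 kg)
   KE = 5.195e-14 J = 324.216 keV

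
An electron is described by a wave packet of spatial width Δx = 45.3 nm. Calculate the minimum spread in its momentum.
1.164 × 10^-27 kg·m/s

For a wave packet, the spatial width Δx and momentum spread Δp are related by the uncertainty principle:
ΔxΔp ≥ ℏ/2

The minimum momentum spread is:
Δp_min = ℏ/(2Δx)
Δp_min = (1.055e-34 J·s) / (2 × 4.530e-08 m)
Δp_min = 1.164e-27 kg·m/s

A wave packet cannot have both a well-defined position and well-defined momentum.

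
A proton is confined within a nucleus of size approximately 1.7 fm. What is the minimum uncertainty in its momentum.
3.102 × 10^-20 kg·m/s

Using the Heisenberg uncertainty principle:
ΔxΔp ≥ ℏ/2

With Δx ≈ L = 1.700e-15 m (the confinement size):
Δp_min = ℏ/(2Δx)
Δp_min = (1.055e-34 J·s) / (2 × 1.700e-15 m)
Δp_min = 3.102e-20 kg·m/s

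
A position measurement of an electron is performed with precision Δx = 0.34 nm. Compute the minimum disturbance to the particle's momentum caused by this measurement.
1.551 × 10^-25 kg·m/s

The uncertainty principle implies that measuring position disturbs momentum:
ΔxΔp ≥ ℏ/2

When we measure position with precision Δx, we necessarily introduce a momentum uncertainty:
Δp ≥ ℏ/(2Δx)
Δp_min = (1.055e-34 J·s) / (2 × 3.400e-10 m)
Δp_min = 1.551e-25 kg·m/s

The more precisely we measure position, the greater the momentum disturbance.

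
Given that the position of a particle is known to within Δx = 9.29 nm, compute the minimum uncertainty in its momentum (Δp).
5.676 × 10^-27 kg·m/s

Using the Heisenberg uncertainty principle:
ΔxΔp ≥ ℏ/2

The minimum uncertainty in momentum is:
Δp_min = ℏ/(2Δx)
Δp_min = (1.055e-34 J·s) / (2 × 9.290e-09 m)
Δp_min = 5.676e-27 kg·m/s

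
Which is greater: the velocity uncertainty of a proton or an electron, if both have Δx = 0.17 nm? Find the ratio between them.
The electron has the larger minimum velocity uncertainty, by a ratio of 1836.2.

For both particles, Δp_min = ℏ/(2Δx) = 3.102e-25 kg·m/s (same for both).

The velocity uncertainty is Δv = Δp/m:
- proton: Δv = 3.102e-25 / 1.673e-27 = 1.854e+02 m/s = 185.438 m/s
- electron: Δv = 3.102e-25 / 9.109e-31 = 3.405e+05 m/s = 340.493 km/s

Ratio: 3.405e+05 / 1.854e+02 = 1836.2

The lighter particle has larger velocity uncertainty because Δv ∝ 1/m.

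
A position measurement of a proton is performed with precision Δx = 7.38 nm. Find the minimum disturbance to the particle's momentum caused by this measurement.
7.145 × 10^-27 kg·m/s

The uncertainty principle implies that measuring position disturbs momentum:
ΔxΔp ≥ ℏ/2

When we measure position with precision Δx, we necessarily introduce a momentum uncertainty:
Δp ≥ ℏ/(2Δx)
Δp_min = (1.055e-34 J·s) / (2 × 7.380e-09 m)
Δp_min = 7.145e-27 kg·m/s

The more precisely we measure position, the greater the momentum disturbance.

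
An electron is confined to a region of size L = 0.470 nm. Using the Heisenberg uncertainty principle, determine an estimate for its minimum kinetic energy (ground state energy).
43.119 meV

Using the uncertainty principle to estimate ground state energy:

1. The position uncertainty is approximately the confinement size:
   Δx ≈ L = 4.700e-10 m

2. From ΔxΔp ≥ ℏ/2, the minimum momentum uncertainty is:
   Δp ≈ ℏ/(2L) = 1.122e-25 kg·m/s

3. The kinetic energy is approximately:
   KE ≈ (Δp)²/(2m) = (1.122e-25)²/(2 × 9.109e-31 kg)
   KE ≈ 6.908e-21 J = 43.119 meV

This is an order-of-magnitude estimate of the ground state energy.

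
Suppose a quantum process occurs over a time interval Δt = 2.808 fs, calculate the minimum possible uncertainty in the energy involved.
117.203 meV

Using the energy-time uncertainty principle:
ΔEΔt ≥ ℏ/2

The minimum uncertainty in energy is:
ΔE_min = ℏ/(2Δt)
ΔE_min = (1.055e-34 J·s) / (2 × 2.808e-15 s)
ΔE_min = 1.878e-20 J = 117.203 meV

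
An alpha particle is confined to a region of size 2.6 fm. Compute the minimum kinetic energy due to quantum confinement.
193.167 keV

Using the uncertainty principle:

1. Position uncertainty: Δx ≈ 2.600e-15 m
2. Minimum momentum uncertainty: Δp = ℏ/(2Δx) = 2.028e-20 kg·m/s
3. Minimum kinetic energy:
   KE = (Δp)²/(2m) = (2.028e-20)²/(2 × 6.645e-27 kg)
   KE = 3.095e-14 J = 193.167 keV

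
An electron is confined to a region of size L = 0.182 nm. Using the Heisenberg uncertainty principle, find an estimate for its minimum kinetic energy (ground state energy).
287.555 meV

Using the uncertainty principle to estimate ground state energy:

1. The position uncertainty is approximately the confinement size:
   Δx ≈ L = 1.820e-10 m

2. From ΔxΔp ≥ ℏ/2, the minimum momentum uncertainty is:
   Δp ≈ ℏ/(2L) = 2.897e-25 kg·m/s

3. The kinetic energy is approximately:
   KE ≈ (Δp)²/(2m) = (2.897e-25)²/(2 × 9.109e-31 kg)
   KE ≈ 4.607e-20 J = 287.555 meV

This is an order-of-magnitude estimate of the ground state energy.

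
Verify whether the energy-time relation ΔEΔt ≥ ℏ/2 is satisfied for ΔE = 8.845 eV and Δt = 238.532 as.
Yes, it satisfies the uncertainty relation.

Calculate the product ΔEΔt:
ΔE = 8.845 eV = 1.417e-18 J
ΔEΔt = (1.417e-18 J) × (2.385e-16 s)
ΔEΔt = 3.380e-34 J·s

Compare to the minimum allowed value ℏ/2:
ℏ/2 = 5.273e-35 J·s

Since ΔEΔt = 3.380e-34 J·s ≥ 5.273e-35 J·s = ℏ/2,
this satisfies the uncertainty relation.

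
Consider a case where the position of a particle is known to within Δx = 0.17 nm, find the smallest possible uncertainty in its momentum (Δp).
3.102 × 10^-25 kg·m/s

Using the Heisenberg uncertainty principle:
ΔxΔp ≥ ℏ/2

The minimum uncertainty in momentum is:
Δp_min = ℏ/(2Δx)
Δp_min = (1.055e-34 J·s) / (2 × 1.700e-10 m)
Δp_min = 3.102e-25 kg·m/s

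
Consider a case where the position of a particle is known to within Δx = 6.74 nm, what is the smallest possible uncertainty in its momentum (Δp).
7.823 × 10^-27 kg·m/s

Using the Heisenberg uncertainty principle:
ΔxΔp ≥ ℏ/2

The minimum uncertainty in momentum is:
Δp_min = ℏ/(2Δx)
Δp_min = (1.055e-34 J·s) / (2 × 6.740e-09 m)
Δp_min = 7.823e-27 kg·m/s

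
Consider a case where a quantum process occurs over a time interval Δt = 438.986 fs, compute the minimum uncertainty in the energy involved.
749.696 μeV

Using the energy-time uncertainty principle:
ΔEΔt ≥ ℏ/2

The minimum uncertainty in energy is:
ΔE_min = ℏ/(2Δt)
ΔE_min = (1.055e-34 J·s) / (2 × 4.390e-13 s)
ΔE_min = 1.201e-22 J = 749.696 μeV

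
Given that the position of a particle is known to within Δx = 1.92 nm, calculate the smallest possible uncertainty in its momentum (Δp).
2.746 × 10^-26 kg·m/s

Using the Heisenberg uncertainty principle:
ΔxΔp ≥ ℏ/2

The minimum uncertainty in momentum is:
Δp_min = ℏ/(2Δx)
Δp_min = (1.055e-34 J·s) / (2 × 1.920e-09 m)
Δp_min = 2.746e-26 kg·m/s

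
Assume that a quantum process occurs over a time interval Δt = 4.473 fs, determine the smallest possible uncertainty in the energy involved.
73.576 meV

Using the energy-time uncertainty principle:
ΔEΔt ≥ ℏ/2

The minimum uncertainty in energy is:
ΔE_min = ℏ/(2Δt)
ΔE_min = (1.055e-34 J·s) / (2 × 4.473e-15 s)
ΔE_min = 1.179e-20 J = 73.576 meV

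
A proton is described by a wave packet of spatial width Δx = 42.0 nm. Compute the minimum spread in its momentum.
1.255 × 10^-27 kg·m/s

For a wave packet, the spatial width Δx and momentum spread Δp are related by the uncertainty principle:
ΔxΔp ≥ ℏ/2

The minimum momentum spread is:
Δp_min = ℏ/(2Δx)
Δp_min = (1.055e-34 J·s) / (2 × 4.200e-08 m)
Δp_min = 1.255e-27 kg·m/s

A wave packet cannot have both a well-defined position and well-defined momentum.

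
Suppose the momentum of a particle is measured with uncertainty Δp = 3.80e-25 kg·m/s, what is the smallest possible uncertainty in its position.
138.759 pm

Using the Heisenberg uncertainty principle:
ΔxΔp ≥ ℏ/2

The minimum uncertainty in position is:
Δx_min = ℏ/(2Δp)
Δx_min = (1.055e-34 J·s) / (2 × 3.800e-25 kg·m/s)
Δx_min = 1.388e-10 m = 138.759 pm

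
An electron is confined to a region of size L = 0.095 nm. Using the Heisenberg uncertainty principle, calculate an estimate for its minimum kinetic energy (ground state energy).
1.055 eV

Using the uncertainty principle to estimate ground state energy:

1. The position uncertainty is approximately the confinement size:
   Δx ≈ L = 9.500e-11 m

2. From ΔxΔp ≥ ℏ/2, the minimum momentum uncertainty is:
   Δp ≈ ℏ/(2L) = 5.550e-25 kg·m/s

3. The kinetic energy is approximately:
   KE ≈ (Δp)²/(2m) = (5.550e-25)²/(2 × 9.109e-31 kg)
   KE ≈ 1.691e-19 J = 1.055 eV

This is an order-of-magnitude estimate of the ground state energy.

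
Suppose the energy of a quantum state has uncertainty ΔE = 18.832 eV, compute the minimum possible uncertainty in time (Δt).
17.476 as

Using the energy-time uncertainty principle:
ΔEΔt ≥ ℏ/2

The minimum uncertainty in time is:
Δt_min = ℏ/(2ΔE)
Δt_min = (1.055e-34 J·s) / (2 × 3.017e-18 J)
Δt_min = 1.748e-17 s = 17.476 as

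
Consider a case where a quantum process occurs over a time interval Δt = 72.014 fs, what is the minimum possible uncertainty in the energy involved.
4.570 meV

Using the energy-time uncertainty principle:
ΔEΔt ≥ ℏ/2

The minimum uncertainty in energy is:
ΔE_min = ℏ/(2Δt)
ΔE_min = (1.055e-34 J·s) / (2 × 7.201e-14 s)
ΔE_min = 7.322e-22 J = 4.570 meV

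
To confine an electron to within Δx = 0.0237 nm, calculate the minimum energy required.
16.958 eV

Localizing a particle requires giving it sufficient momentum uncertainty:

1. From uncertainty principle: Δp ≥ ℏ/(2Δx)
   Δp_min = (1.055e-34 J·s) / (2 × 2.370e-11 m)
   Δp_min = 2.225e-24 kg·m/s

2. This momentum uncertainty corresponds to kinetic energy:
   KE ≈ (Δp)²/(2m) = (2.225e-24)²/(2 × 9.109e-31 kg)
   KE = 2.717e-18 J = 16.958 eV

Tighter localization requires more energy.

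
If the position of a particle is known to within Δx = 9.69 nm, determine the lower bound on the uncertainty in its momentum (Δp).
5.442 × 10^-27 kg·m/s

Using the Heisenberg uncertainty principle:
ΔxΔp ≥ ℏ/2

The minimum uncertainty in momentum is:
Δp_min = ℏ/(2Δx)
Δp_min = (1.055e-34 J·s) / (2 × 9.690e-09 m)
Δp_min = 5.442e-27 kg·m/s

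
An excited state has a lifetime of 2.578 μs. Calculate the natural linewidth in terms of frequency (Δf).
30.868 kHz

Using the energy-time uncertainty principle and E = hf:
ΔEΔt ≥ ℏ/2
hΔf·Δt ≥ ℏ/2

The minimum frequency uncertainty is:
Δf = ℏ/(2hτ) = 1/(4πτ)
Δf = 1/(4π × 2.578e-06 s)
Δf = 3.087e+04 Hz = 30.868 kHz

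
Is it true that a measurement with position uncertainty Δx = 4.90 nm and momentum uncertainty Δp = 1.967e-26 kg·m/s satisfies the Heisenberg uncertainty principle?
Yes, it satisfies the uncertainty principle.

Calculate the product ΔxΔp:
ΔxΔp = (4.900e-09 m) × (1.967e-26 kg·m/s)
ΔxΔp = 9.638e-35 J·s

Compare to the minimum allowed value ℏ/2:
ℏ/2 = 5.273e-35 J·s

Since ΔxΔp = 9.638e-35 J·s ≥ 5.273e-35 J·s = ℏ/2,
the measurement satisfies the uncertainty principle.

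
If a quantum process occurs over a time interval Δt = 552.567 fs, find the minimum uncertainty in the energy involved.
595.595 μeV

Using the energy-time uncertainty principle:
ΔEΔt ≥ ℏ/2

The minimum uncertainty in energy is:
ΔE_min = ℏ/(2Δt)
ΔE_min = (1.055e-34 J·s) / (2 × 5.526e-13 s)
ΔE_min = 9.542e-23 J = 595.595 μeV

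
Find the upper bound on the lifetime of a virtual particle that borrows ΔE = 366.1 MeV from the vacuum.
8.990 × 10^-25 s

Using the energy-time uncertainty principle:
ΔEΔt ≥ ℏ/2

For a virtual particle borrowing energy ΔE, the maximum lifetime is:
Δt_max = ℏ/(2ΔE)

Converting energy:
ΔE = 366.1 MeV = 5.866e-11 J

Δt_max = (1.055e-34 J·s) / (2 × 5.866e-11 J)
Δt_max = 8.990e-25 s = 8.990 × 10^-25 s

Virtual particles with higher borrowed energy exist for shorter times.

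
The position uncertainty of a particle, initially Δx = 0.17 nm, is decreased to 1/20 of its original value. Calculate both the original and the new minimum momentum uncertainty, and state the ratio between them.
Original Δp_min = 3.102 × 10^-25 kg·m/s; new Δp'_min = 6.203 × 10^-24 kg·m/s; ratio Δp'_min/Δp_min = 20.

From the uncertainty principle ΔxΔp ≥ ℏ/2, the minimum momentum uncertainty is Δp_min = ℏ/(2Δx).

Original (Δx = 0.17 nm = 1.700e-10 m):
Δp_min = (1.055e-34 J·s)/(2 × 1.700e-10 m) = 3.102e-25 kg·m/s

When Δx → (1/20)Δx:
Δp'_min = ℏ/(2 × (1/20)Δx) = 20 × ℏ/(2Δx) = 20 × Δp_min
Δp'_min = 20 × 3.102e-25 kg·m/s = 6.203e-24 kg·m/s

Since Δp_min ∝ 1/Δx, when Δx is decreased to 1/20 of its original value, Δp_min increases to 20 times its original value.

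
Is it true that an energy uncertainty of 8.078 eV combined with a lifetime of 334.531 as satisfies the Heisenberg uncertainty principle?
Yes, it satisfies the uncertainty relation.

Calculate the product ΔEΔt:
ΔE = 8.078 eV = 1.294e-18 J
ΔEΔt = (1.294e-18 J) × (3.345e-16 s)
ΔEΔt = 4.330e-34 J·s

Compare to the minimum allowed value ℏ/2:
ℏ/2 = 5.273e-35 J·s

Since ΔEΔt = 4.330e-34 J·s ≥ 5.273e-35 J·s = ℏ/2,
this satisfies the uncertainty relation.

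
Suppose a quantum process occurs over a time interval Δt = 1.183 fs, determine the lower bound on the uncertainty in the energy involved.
278.196 meV

Using the energy-time uncertainty principle:
ΔEΔt ≥ ℏ/2

The minimum uncertainty in energy is:
ΔE_min = ℏ/(2Δt)
ΔE_min = (1.055e-34 J·s) / (2 × 1.183e-15 s)
ΔE_min = 4.457e-20 J = 278.196 meV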